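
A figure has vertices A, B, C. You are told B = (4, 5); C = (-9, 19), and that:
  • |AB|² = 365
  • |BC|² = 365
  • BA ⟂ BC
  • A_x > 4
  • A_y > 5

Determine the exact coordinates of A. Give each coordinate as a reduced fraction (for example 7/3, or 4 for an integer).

1. A_x = 18  [[BA ⟂ BC ⇒ -13x+14y-18=0] ∩ [|A−(4, 5)|²=365]]
2. A_y = 18  [[BA ⟂ BC ⇒ -13x+14y-18=0] ∩ [|A−(4, 5)|²=365]]
   so A = (18, 18)

A = (18, 18)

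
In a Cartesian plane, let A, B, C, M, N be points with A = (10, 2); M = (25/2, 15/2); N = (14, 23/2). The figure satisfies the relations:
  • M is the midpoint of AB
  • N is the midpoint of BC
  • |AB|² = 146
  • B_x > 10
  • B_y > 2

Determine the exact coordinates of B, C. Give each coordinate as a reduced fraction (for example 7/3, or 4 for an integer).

1. B_x = 15  [B = 2·M−A = 2·(25/2, 15/2)−(10, 2)]
2. B_y = 13  [B = 2·M−A = 2·(25/2, 15/2)−(10, 2)]
   so B = (15, 13)
3. C_x = 13  [C = 2·N−B = 2·(14, 23/2)−(15, 13)]
4. C_y = 10  [C = 2·N−B = 2·(14, 23/2)−(15, 13)]
   so C = (13, 10)

B = (15, 13)
C = (13, 10)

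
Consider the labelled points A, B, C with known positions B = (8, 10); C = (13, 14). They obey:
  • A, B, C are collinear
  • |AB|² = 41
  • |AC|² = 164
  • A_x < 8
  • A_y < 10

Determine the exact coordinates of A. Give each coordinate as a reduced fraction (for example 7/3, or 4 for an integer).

A = (3, 6)

1. A_x = 3  [[A, B, C are collinear ⇒ -4x+5y-18=0] ∩ [|A−(8, 10)|²=41]]
2. A_y = 6  [[A, B, C are collinear ⇒ -4x+5y-18=0] ∩ [|A−(8, 10)|²=41]]
   so A = (3, 6)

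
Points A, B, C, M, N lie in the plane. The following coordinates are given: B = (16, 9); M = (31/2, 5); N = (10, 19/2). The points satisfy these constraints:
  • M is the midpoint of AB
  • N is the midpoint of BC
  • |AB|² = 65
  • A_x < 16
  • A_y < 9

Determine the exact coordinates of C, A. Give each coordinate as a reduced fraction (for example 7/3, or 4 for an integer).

1. A_x = 15  [A = 2·M−B = 2·(31/2, 5)−(16, 9)]
2. A_y = 1  [A = 2·M−B = 2·(31/2, 5)−(16, 9)]
   so A = (15, 1)
3. C_x = 4  [C = 2·N−B = 2·(10, 19/2)−(16, 9)]
4. C_y = 10  [C = 2·N−B = 2·(10, 19/2)−(16, 9)]
   so C = (4, 10)

C = (4, 10)
A = (15, 1)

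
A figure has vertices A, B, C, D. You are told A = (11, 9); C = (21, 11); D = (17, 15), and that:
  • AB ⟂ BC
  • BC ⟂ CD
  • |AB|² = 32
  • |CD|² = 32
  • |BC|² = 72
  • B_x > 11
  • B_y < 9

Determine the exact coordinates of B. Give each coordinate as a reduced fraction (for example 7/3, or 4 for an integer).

B = (15, 5)

1. B_x = 15  [[BC ⟂ CD ⇒ 4x-4y-40=0] ∩ [|B−(11, 9)|²=32]]
2. B_y = 5  [[BC ⟂ CD ⇒ 4x-4y-40=0] ∩ [|B−(11, 9)|²=32]]
   so B = (15, 5)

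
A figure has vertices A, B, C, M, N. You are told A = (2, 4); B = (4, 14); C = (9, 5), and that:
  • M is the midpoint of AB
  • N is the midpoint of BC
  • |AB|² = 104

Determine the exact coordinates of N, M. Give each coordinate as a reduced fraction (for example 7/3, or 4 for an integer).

N = (13/2, 19/2)
M = (3, 9)

1. M_x = 3  [2·M = A+B = (2, 4)+(4, 14)]
2. M_y = 9  [2·M = A+B = (2, 4)+(4, 14)]
   so M = (3, 9)
3. N_x = 13/2  [2·N = B+C = (4, 14)+(9, 5)]
4. N_y = 19/2  [2·N = B+C = (4, 14)+(9, 5)]
   so N = (13/2, 19/2)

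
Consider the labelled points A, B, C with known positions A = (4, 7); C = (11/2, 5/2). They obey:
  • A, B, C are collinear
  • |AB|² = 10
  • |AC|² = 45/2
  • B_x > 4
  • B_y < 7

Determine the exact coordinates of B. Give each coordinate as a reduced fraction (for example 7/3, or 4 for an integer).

B = (5, 4)

1. B_x = 5  [[A, B, C are collinear ⇒ -9/2x-3/2y+57/2=0] ∩ [|B−(4, 7)|²=10]]
2. B_y = 4  [[A, B, C are collinear ⇒ -9/2x-3/2y+57/2=0] ∩ [|B−(4, 7)|²=10]]
   so B = (5, 4)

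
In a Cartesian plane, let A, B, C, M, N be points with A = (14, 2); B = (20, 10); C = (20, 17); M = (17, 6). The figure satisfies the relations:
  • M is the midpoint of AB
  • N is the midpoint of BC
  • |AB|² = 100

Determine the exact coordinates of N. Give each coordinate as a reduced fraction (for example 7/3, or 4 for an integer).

1. N_x = 20  [2·N = B+C = (20, 10)+(20, 17)]
2. N_y = 27/2  [2·N = B+C = (20, 10)+(20, 17)]
   so N = (20, 27/2)

N = (20, 27/2)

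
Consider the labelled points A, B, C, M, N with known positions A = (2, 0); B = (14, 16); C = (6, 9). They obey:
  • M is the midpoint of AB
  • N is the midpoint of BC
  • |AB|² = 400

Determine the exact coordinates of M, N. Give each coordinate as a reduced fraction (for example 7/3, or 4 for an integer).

M = (8, 8)
N = (10, 25/2)

1. M_x = 8  [2·M = A+B = (2, 0)+(14, 16)]
2. M_y = 8  [2·M = A+B = (2, 0)+(14, 16)]
   so M = (8, 8)
3. N_x = 10  [2·N = B+C = (14, 16)+(6, 9)]
4. N_y = 25/2  [2·N = B+C = (14, 16)+(6, 9)]
   so N = (10, 25/2)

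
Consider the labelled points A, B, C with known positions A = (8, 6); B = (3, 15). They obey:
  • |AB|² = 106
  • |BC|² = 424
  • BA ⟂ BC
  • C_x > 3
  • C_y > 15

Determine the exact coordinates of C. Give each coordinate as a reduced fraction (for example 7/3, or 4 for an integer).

C = (21, 25)

1. C_x = 21  [[BA ⟂ BC ⇒ 5x-9y+120=0] ∩ [|C−(3, 15)|²=424]]
2. C_y = 25  [[BA ⟂ BC ⇒ 5x-9y+120=0] ∩ [|C−(3, 15)|²=424]]
   so C = (21, 25)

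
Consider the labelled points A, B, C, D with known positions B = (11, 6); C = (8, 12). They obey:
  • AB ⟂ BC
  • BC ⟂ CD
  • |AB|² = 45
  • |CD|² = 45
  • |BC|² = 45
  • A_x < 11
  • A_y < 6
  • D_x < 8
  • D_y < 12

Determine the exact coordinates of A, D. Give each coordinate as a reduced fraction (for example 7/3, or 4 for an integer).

1. A_x = 5  [[AB ⟂ BC ⇒ 3x-6y+3=0] ∩ [|A−(11, 6)|²=45]]
2. A_y = 3  [[AB ⟂ BC ⇒ 3x-6y+3=0] ∩ [|A−(11, 6)|²=45]]
   so A = (5, 3)
3. D_x = 2  [[BC ⟂ CD ⇒ -3x+6y-48=0] ∩ [|D−(8, 12)|²=45]]
4. D_y = 9  [[BC ⟂ CD ⇒ -3x+6y-48=0] ∩ [|D−(8, 12)|²=45]]
   so D = (2, 9)

A = (5, 3)
D = (2, 9)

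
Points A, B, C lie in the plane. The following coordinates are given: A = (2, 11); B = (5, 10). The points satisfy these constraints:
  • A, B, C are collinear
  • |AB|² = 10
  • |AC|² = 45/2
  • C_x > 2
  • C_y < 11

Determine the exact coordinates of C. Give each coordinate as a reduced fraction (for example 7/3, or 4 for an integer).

C = (13/2, 19/2)

1. C_x = 13/2  [[A, B, C are collinear ⇒ 1x+3y-35=0] ∩ [|C−(2, 11)|²=45/2]]
2. C_y = 19/2  [[A, B, C are collinear ⇒ 1x+3y-35=0] ∩ [|C−(2, 11)|²=45/2]]
   so C = (13/2, 19/2)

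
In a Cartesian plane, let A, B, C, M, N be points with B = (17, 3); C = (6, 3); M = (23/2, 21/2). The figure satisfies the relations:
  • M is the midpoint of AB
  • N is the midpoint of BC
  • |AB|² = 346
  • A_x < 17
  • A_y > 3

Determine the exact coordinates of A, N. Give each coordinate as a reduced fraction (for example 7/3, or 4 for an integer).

A = (6, 18)
N = (23/2, 3)

1. A_x = 6  [A = 2·M−B = 2·(23/2, 21/2)−(17, 3)]
2. A_y = 18  [A = 2·M−B = 2·(23/2, 21/2)−(17, 3)]
   so A = (6, 18)
3. N_x = 23/2  [2·N = B+C = (17, 3)+(6, 3)]
4. N_y = 3  [2·N = B+C = (17, 3)+(6, 3)]
   so N = (23/2, 3)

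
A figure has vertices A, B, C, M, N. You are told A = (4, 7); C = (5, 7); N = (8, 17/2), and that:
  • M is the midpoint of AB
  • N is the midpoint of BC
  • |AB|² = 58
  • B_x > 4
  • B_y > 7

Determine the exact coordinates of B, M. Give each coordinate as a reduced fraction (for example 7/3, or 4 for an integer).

1. B_x = 11  [B = 2·N−C = 2·(8, 17/2)−(5, 7)]
2. B_y = 10  [B = 2·N−C = 2·(8, 17/2)−(5, 7)]
   so B = (11, 10)
3. M_x = 15/2  [2·M = A+B = (4, 7)+(11, 10)]
4. M_y = 17/2  [2·M = A+B = (4, 7)+(11, 10)]
   so M = (15/2, 17/2)

B = (11, 10)
M = (15/2, 17/2)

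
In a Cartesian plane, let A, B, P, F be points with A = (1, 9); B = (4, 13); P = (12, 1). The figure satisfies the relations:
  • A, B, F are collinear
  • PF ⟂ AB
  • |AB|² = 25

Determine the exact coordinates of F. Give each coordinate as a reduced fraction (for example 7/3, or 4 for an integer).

1. F_x = 28/25  [[A, B, F are collinear ⇒ -4x+3y-23=0] ∩ [PF ⟂ AB ⇒ 3x+4y-40=0]]
2. F_y = 229/25  [[A, B, F are collinear ⇒ -4x+3y-23=0] ∩ [PF ⟂ AB ⇒ 3x+4y-40=0]]
   so F = (28/25, 229/25)

F = (28/25, 229/25)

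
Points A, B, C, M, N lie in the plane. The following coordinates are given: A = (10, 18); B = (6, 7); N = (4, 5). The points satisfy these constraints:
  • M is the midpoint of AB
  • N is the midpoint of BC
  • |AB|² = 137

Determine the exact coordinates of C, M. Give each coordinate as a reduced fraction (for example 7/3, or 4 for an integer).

C = (2, 3)
M = (8, 25/2)

1. M_x = 8  [2·M = A+B = (10, 18)+(6, 7)]
2. M_y = 25/2  [2·M = A+B = (10, 18)+(6, 7)]
   so M = (8, 25/2)
3. C_x = 2  [C = 2·N−B = 2·(4, 5)−(6, 7)]
4. C_y = 3  [C = 2·N−B = 2·(4, 5)−(6, 7)]
   so C = (2, 3)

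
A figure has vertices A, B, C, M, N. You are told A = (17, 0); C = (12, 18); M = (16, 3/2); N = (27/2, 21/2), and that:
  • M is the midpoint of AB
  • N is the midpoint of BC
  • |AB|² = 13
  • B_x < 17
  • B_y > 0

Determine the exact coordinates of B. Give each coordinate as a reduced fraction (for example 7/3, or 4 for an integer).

1. B_x = 15  [B = 2·M−A = 2·(16, 3/2)−(17, 0)]
2. B_y = 3  [B = 2·M−A = 2·(16, 3/2)−(17, 0)]
   so B = (15, 3)

B = (15, 3)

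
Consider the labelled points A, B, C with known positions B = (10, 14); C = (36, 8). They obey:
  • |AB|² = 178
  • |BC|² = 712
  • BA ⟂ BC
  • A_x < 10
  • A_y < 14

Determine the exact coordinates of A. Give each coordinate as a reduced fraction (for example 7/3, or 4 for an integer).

1. A_x = 7  [[BA ⟂ BC ⇒ 26x-6y-176=0] ∩ [|A−(10, 14)|²=178]]
2. A_y = 1  [[BA ⟂ BC ⇒ 26x-6y-176=0] ∩ [|A−(10, 14)|²=178]]
   so A = (7, 1)

A = (7, 1)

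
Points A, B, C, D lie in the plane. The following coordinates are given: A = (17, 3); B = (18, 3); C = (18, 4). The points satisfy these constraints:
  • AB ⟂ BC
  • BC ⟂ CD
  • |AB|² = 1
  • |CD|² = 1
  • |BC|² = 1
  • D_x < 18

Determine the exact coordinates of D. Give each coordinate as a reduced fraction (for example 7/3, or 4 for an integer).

D = (17, 4)

1. D_x = 17  [[BC ⟂ CD ⇒ 1y-4=0] ∩ [|D−(18, 4)|²=1]]
2. D_y = 4  [[BC ⟂ CD ⇒ 1y-4=0] ∩ [|D−(18, 4)|²=1]]
   so D = (17, 4)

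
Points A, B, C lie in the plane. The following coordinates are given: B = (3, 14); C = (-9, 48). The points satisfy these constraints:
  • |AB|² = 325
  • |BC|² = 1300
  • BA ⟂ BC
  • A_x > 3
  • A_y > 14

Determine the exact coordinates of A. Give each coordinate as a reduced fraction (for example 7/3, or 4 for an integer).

1. A_x = 20  [[BA ⟂ BC ⇒ -12x+34y-440=0] ∩ [|A−(3, 14)|²=325]]
2. A_y = 20  [[BA ⟂ BC ⇒ -12x+34y-440=0] ∩ [|A−(3, 14)|²=325]]
   so A = (20, 20)

A = (20, 20)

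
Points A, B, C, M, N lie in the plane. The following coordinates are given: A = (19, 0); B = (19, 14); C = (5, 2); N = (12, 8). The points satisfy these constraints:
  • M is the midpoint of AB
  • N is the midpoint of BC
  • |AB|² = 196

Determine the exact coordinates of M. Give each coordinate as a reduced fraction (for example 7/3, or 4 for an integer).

1. M_x = 19  [2·M = A+B = (19, 0)+(19, 14)]
2. M_y = 7  [2·M = A+B = (19, 0)+(19, 14)]
   so M = (19, 7)

M = (19, 7)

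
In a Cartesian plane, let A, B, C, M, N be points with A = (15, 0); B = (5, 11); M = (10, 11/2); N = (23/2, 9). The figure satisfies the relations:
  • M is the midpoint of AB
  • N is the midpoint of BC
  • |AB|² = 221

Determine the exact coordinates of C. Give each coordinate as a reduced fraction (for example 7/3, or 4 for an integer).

C = (18, 7)

1. C_x = 18  [C = 2·N−B = 2·(23/2, 9)−(5, 11)]
2. C_y = 7  [C = 2·N−B = 2·(23/2, 9)−(5, 11)]
   so C = (18, 7)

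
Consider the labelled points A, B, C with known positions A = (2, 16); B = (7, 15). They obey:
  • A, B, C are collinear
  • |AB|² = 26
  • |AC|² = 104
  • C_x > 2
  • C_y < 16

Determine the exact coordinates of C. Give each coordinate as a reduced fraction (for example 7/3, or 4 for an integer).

C = (12, 14)

1. C_x = 12  [[A, B, C are collinear ⇒ 1x+5y-82=0] ∩ [|C−(2, 16)|²=104]]
2. C_y = 14  [[A, B, C are collinear ⇒ 1x+5y-82=0] ∩ [|C−(2, 16)|²=104]]
   so C = (12, 14)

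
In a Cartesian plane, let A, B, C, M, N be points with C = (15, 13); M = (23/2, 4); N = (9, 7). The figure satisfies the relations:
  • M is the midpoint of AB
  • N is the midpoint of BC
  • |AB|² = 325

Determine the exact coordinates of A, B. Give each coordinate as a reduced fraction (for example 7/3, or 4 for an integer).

A = (20, 7)
B = (3, 1)

1. B_x = 3  [B = 2·N−C = 2·(9, 7)−(15, 13)]
2. B_y = 1  [B = 2·N−C = 2·(9, 7)−(15, 13)]
   so B = (3, 1)
3. A_x = 20  [A = 2·M−B = 2·(23/2, 4)−(3, 1)]
4. A_y = 7  [A = 2·M−B = 2·(23/2, 4)−(3, 1)]
   so A = (20, 7)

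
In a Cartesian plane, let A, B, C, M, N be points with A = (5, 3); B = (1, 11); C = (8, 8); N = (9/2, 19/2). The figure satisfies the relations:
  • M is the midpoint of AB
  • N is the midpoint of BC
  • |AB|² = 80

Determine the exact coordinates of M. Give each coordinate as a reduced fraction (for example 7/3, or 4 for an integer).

M = (3, 7)

1. M_x = 3  [2·M = A+B = (5, 3)+(1, 11)]
2. M_y = 7  [2·M = A+B = (5, 3)+(1, 11)]
   so M = (3, 7)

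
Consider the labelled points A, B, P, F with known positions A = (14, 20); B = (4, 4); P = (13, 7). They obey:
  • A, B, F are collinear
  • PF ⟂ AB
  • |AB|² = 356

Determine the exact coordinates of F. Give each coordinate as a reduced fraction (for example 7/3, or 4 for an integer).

F = (701/89, 908/89)

1. F_x = 701/89  [[A, B, F are collinear ⇒ 16x-10y-24=0] ∩ [PF ⟂ AB ⇒ -10x-16y+242=0]]
2. F_y = 908/89  [[A, B, F are collinear ⇒ 16x-10y-24=0] ∩ [PF ⟂ AB ⇒ -10x-16y+242=0]]
   so F = (701/89, 908/89)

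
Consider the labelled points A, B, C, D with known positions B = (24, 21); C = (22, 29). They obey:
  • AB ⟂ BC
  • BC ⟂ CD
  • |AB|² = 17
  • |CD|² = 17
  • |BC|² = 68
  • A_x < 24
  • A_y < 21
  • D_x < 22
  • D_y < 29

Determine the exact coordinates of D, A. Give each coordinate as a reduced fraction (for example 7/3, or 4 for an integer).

1. D_x = 18  [[BC ⟂ CD ⇒ -2x+8y-188=0] ∩ [|D−(22, 29)|²=17]]
2. D_y = 28  [[BC ⟂ CD ⇒ -2x+8y-188=0] ∩ [|D−(22, 29)|²=17]]
   so D = (18, 28)
3. A_x = 20  [[AB ⟂ BC ⇒ 2x-8y+120=0] ∩ [|A−(24, 21)|²=17]]
4. A_y = 20  [[AB ⟂ BC ⇒ 2x-8y+120=0] ∩ [|A−(24, 21)|²=17]]
   so A = (20, 20)

D = (18, 28)
A = (20, 20)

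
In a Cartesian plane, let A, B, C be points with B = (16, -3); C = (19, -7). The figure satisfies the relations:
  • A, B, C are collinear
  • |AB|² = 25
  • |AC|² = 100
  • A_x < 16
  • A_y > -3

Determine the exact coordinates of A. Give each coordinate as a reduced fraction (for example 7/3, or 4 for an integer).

1. A_x = 13  [[A, B, C are collinear ⇒ 4x+3y-55=0] ∩ [|A−(16, -3)|²=25]]
2. A_y = 1  [[A, B, C are collinear ⇒ 4x+3y-55=0] ∩ [|A−(16, -3)|²=25]]
   so A = (13, 1)

A = (13, 1)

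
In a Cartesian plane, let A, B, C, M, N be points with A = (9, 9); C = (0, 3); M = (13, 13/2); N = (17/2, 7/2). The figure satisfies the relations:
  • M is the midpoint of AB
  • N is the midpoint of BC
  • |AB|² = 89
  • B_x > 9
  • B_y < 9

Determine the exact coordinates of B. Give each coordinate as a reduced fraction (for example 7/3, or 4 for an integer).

B = (17, 4)

1. B_x = 17  [B = 2·M−A = 2·(13, 13/2)−(9, 9)]
2. B_y = 4  [B = 2·M−A = 2·(13, 13/2)−(9, 9)]
   so B = (17, 4)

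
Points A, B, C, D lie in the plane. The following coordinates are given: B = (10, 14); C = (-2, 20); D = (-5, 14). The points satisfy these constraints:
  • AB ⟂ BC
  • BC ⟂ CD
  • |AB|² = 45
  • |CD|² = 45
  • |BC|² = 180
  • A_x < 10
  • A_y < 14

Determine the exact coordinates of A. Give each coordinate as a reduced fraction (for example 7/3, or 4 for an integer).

A = (7, 8)

1. A_x = 7  [[AB ⟂ BC ⇒ 12x-6y-36=0] ∩ [|A−(10, 14)|²=45]]
2. A_y = 8  [[AB ⟂ BC ⇒ 12x-6y-36=0] ∩ [|A−(10, 14)|²=45]]
   so A = (7, 8)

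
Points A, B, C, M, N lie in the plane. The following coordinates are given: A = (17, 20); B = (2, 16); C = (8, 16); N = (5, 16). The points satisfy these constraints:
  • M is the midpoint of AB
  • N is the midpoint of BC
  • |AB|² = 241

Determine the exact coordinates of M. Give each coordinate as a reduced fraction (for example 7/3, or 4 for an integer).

M = (19/2, 18)

1. M_x = 19/2  [2·M = A+B = (17, 20)+(2, 16)]
2. M_y = 18  [2·M = A+B = (17, 20)+(2, 16)]
   so M = (19/2, 18)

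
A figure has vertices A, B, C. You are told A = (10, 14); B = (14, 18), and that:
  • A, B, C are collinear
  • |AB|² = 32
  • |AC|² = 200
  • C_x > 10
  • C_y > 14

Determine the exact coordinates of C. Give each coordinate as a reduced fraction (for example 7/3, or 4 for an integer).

1. C_x = 20  [[A, B, C are collinear ⇒ -4x+4y-16=0] ∩ [|C−(10, 14)|²=200]]
2. C_y = 24  [[A, B, C are collinear ⇒ -4x+4y-16=0] ∩ [|C−(10, 14)|²=200]]
   so C = (20, 24)

C = (20, 24)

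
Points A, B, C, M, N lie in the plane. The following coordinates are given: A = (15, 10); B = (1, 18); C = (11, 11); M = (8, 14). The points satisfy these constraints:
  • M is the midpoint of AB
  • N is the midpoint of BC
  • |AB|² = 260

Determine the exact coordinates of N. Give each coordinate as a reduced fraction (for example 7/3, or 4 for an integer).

1. N_x = 6  [2·N = B+C = (1, 18)+(11, 11)]
2. N_y = 29/2  [2·N = B+C = (1, 18)+(11, 11)]
   so N = (6, 29/2)

N = (6, 29/2)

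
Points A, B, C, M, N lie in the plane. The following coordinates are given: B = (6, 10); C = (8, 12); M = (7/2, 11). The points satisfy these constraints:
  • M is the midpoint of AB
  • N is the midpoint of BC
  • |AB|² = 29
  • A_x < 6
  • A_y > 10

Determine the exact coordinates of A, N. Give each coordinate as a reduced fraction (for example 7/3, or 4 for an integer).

A = (1, 12)
N = (7, 11)

1. A_x = 1  [A = 2·M−B = 2·(7/2, 11)−(6, 10)]
2. A_y = 12  [A = 2·M−B = 2·(7/2, 11)−(6, 10)]
   so A = (1, 12)
3. N_x = 7  [2·N = B+C = (6, 10)+(8, 12)]
4. N_y = 11  [2·N = B+C = (6, 10)+(8, 12)]
   so N = (7, 11)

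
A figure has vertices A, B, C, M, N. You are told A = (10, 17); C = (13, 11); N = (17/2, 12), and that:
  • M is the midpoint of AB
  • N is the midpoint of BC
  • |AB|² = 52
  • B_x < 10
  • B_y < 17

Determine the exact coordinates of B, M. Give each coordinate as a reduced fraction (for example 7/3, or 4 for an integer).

B = (4, 13)
M = (7, 15)

1. B_x = 4  [B = 2·N−C = 2·(17/2, 12)−(13, 11)]
2. B_y = 13  [B = 2·N−C = 2·(17/2, 12)−(13, 11)]
   so B = (4, 13)
3. M_x = 7  [2·M = A+B = (10, 17)+(4, 13)]
4. M_y = 15  [2·M = A+B = (10, 17)+(4, 13)]
   so M = (7, 15)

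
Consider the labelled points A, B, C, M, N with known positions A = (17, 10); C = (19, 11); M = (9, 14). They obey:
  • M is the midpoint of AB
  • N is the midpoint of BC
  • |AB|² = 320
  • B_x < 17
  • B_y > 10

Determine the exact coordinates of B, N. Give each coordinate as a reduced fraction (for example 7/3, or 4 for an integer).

B = (1, 18)
N = (10, 29/2)

1. B_x = 1  [B = 2·M−A = 2·(9, 14)−(17, 10)]
2. B_y = 18  [B = 2·M−A = 2·(9, 14)−(17, 10)]
   so B = (1, 18)
3. N_x = 10  [2·N = B+C = (1, 18)+(19, 11)]
4. N_y = 29/2  [2·N = B+C = (1, 18)+(19, 11)]
   so N = (10, 29/2)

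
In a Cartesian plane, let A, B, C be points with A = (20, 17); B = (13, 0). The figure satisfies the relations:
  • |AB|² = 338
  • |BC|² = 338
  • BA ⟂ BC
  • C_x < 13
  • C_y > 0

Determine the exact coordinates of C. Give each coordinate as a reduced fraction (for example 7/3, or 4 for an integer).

1. C_x = -4  [[BA ⟂ BC ⇒ 7x+17y-91=0] ∩ [|C−(13, 0)|²=338]]
2. C_y = 7  [[BA ⟂ BC ⇒ 7x+17y-91=0] ∩ [|C−(13, 0)|²=338]]
   so C = (-4, 7)

C = (-4, 7)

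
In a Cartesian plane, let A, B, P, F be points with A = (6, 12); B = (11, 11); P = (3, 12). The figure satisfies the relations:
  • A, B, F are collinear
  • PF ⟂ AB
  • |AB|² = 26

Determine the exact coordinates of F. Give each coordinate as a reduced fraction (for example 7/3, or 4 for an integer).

F = (81/26, 327/26)

1. F_x = 81/26  [[A, B, F are collinear ⇒ 1x+5y-66=0] ∩ [PF ⟂ AB ⇒ 5x-1y-3=0]]
2. F_y = 327/26  [[A, B, F are collinear ⇒ 1x+5y-66=0] ∩ [PF ⟂ AB ⇒ 5x-1y-3=0]]
   so F = (81/26, 327/26)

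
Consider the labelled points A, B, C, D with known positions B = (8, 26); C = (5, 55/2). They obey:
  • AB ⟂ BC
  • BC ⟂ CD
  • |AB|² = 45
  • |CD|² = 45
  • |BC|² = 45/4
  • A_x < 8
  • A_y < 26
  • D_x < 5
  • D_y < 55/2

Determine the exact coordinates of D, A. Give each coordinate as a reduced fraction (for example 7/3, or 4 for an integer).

1. D_x = 2  [[BC ⟂ CD ⇒ -3x+3/2y-105/4=0] ∩ [|D−(5, 55/2)|²=45]]
2. D_y = 43/2  [[BC ⟂ CD ⇒ -3x+3/2y-105/4=0] ∩ [|D−(5, 55/2)|²=45]]
   so D = (2, 43/2)
3. A_x = 5  [[AB ⟂ BC ⇒ 3x-3/2y+15=0] ∩ [|A−(8, 26)|²=45]]
4. A_y = 20  [[AB ⟂ BC ⇒ 3x-3/2y+15=0] ∩ [|A−(8, 26)|²=45]]
   so A = (5, 20)

D = (2, 43/2)
A = (5, 20)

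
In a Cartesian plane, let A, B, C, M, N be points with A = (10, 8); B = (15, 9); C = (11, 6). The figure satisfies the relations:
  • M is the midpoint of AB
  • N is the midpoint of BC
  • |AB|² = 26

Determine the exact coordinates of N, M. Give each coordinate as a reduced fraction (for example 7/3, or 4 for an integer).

N = (13, 15/2)
M = (25/2, 17/2)

1. M_x = 25/2  [2·M = A+B = (10, 8)+(15, 9)]
2. M_y = 17/2  [2·M = A+B = (10, 8)+(15, 9)]
   so M = (25/2, 17/2)
3. N_x = 13  [2·N = B+C = (15, 9)+(11, 6)]
4. N_y = 15/2  [2·N = B+C = (15, 9)+(11, 6)]
   so N = (13, 15/2)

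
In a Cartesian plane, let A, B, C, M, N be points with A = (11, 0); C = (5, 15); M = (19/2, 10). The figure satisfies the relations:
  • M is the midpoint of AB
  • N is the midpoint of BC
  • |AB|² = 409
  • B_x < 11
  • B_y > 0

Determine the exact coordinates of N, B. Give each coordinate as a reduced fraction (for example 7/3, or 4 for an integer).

1. B_x = 8  [B = 2·M−A = 2·(19/2, 10)−(11, 0)]
2. B_y = 20  [B = 2·M−A = 2·(19/2, 10)−(11, 0)]
   so B = (8, 20)
3. N_x = 13/2  [2·N = B+C = (8, 20)+(5, 15)]
4. N_y = 35/2  [2·N = B+C = (8, 20)+(5, 15)]
   so N = (13/2, 35/2)

N = (13/2, 35/2)
B = (8, 20)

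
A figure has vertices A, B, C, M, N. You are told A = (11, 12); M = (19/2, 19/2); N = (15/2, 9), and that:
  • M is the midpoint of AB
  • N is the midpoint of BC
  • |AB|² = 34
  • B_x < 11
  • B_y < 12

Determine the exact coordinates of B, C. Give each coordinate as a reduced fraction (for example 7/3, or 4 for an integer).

1. B_x = 8  [B = 2·M−A = 2·(19/2, 19/2)−(11, 12)]
2. B_y = 7  [B = 2·M−A = 2·(19/2, 19/2)−(11, 12)]
   so B = (8, 7)
3. C_x = 7  [C = 2·N−B = 2·(15/2, 9)−(8, 7)]
4. C_y = 11  [C = 2·N−B = 2·(15/2, 9)−(8, 7)]
   so C = (7, 11)

B = (8, 7)
C = (7, 11)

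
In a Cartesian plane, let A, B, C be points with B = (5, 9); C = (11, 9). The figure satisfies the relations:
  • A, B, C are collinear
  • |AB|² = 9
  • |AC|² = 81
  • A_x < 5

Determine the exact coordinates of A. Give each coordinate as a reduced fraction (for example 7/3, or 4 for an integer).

1. A_x = 2  [[A, B, C are collinear ⇒ 6y-54=0] ∩ [|A−(5, 9)|²=9]]
2. A_y = 9  [[A, B, C are collinear ⇒ 6y-54=0] ∩ [|A−(5, 9)|²=9]]
   so A = (2, 9)

A = (2, 9)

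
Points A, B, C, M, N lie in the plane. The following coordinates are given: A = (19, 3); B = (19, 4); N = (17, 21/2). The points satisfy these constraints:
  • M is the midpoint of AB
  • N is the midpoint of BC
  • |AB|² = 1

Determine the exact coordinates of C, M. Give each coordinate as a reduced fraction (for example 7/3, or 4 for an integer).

1. M_x = 19  [2·M = A+B = (19, 3)+(19, 4)]
2. M_y = 7/2  [2·M = A+B = (19, 3)+(19, 4)]
   so M = (19, 7/2)
3. C_x = 15  [C = 2·N−B = 2·(17, 21/2)−(19, 4)]
4. C_y = 17  [C = 2·N−B = 2·(17, 21/2)−(19, 4)]
   so C = (15, 17)

C = (15, 17)
M = (19, 7/2)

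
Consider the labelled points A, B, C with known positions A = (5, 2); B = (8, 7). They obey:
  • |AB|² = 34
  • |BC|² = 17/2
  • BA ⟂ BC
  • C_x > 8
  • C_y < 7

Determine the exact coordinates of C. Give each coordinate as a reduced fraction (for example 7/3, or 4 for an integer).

C = (21/2, 11/2)

1. C_x = 21/2  [[BA ⟂ BC ⇒ -3x-5y+59=0] ∩ [|C−(8, 7)|²=17/2]]
2. C_y = 11/2  [[BA ⟂ BC ⇒ -3x-5y+59=0] ∩ [|C−(8, 7)|²=17/2]]
   so C = (21/2, 11/2)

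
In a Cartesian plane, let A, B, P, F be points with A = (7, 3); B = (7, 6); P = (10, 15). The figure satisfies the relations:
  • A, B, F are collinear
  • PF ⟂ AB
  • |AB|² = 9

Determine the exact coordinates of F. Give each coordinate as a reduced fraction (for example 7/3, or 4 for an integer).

F = (7, 15)

1. F_x = 7  [[A, B, F are collinear ⇒ -3x+21=0] ∩ [PF ⟂ AB ⇒ 3y-45=0]]
2. F_y = 15  [[A, B, F are collinear ⇒ -3x+21=0] ∩ [PF ⟂ AB ⇒ 3y-45=0]]
   so F = (7, 15)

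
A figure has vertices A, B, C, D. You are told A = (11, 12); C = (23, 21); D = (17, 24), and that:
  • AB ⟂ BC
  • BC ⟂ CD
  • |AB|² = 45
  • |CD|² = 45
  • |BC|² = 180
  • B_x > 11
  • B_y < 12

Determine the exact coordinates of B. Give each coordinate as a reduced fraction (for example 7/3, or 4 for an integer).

B = (17, 9)

1. B_x = 17  [[BC ⟂ CD ⇒ 6x-3y-75=0] ∩ [|B−(11, 12)|²=45]]
2. B_y = 9  [[BC ⟂ CD ⇒ 6x-3y-75=0] ∩ [|B−(11, 12)|²=45]]
   so B = (17, 9)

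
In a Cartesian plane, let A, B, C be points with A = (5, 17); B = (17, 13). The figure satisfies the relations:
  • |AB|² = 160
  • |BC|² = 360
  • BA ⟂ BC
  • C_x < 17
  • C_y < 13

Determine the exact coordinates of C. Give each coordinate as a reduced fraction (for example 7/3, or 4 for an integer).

C = (11, -5)

1. C_x = 11  [[BA ⟂ BC ⇒ -12x+4y+152=0] ∩ [|C−(17, 13)|²=360]]
2. C_y = -5  [[BA ⟂ BC ⇒ -12x+4y+152=0] ∩ [|C−(17, 13)|²=360]]
   so C = (11, -5)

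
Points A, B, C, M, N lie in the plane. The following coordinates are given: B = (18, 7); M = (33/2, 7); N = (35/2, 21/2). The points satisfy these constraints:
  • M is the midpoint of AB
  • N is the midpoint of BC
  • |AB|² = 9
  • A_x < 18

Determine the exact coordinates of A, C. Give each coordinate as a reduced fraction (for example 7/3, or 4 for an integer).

A = (15, 7)
C = (17, 14)

1. A_x = 15  [A = 2·M−B = 2·(33/2, 7)−(18, 7)]
2. A_y = 7  [A = 2·M−B = 2·(33/2, 7)−(18, 7)]
   so A = (15, 7)
3. C_x = 17  [C = 2·N−B = 2·(35/2, 21/2)−(18, 7)]
4. C_y = 14  [C = 2·N−B = 2·(35/2, 21/2)−(18, 7)]
   so C = (17, 14)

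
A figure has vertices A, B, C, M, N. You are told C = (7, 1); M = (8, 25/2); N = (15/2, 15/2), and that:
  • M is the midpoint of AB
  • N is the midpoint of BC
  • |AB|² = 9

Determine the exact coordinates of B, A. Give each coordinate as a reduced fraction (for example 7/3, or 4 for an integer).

B = (8, 14)
A = (8, 11)

1. B_x = 8  [B = 2·N−C = 2·(15/2, 15/2)−(7, 1)]
2. B_y = 14  [B = 2·N−C = 2·(15/2, 15/2)−(7, 1)]
   so B = (8, 14)
3. A_x = 8  [A = 2·M−B = 2·(8, 25/2)−(8, 14)]
4. A_y = 11  [A = 2·M−B = 2·(8, 25/2)−(8, 14)]
   so A = (8, 11)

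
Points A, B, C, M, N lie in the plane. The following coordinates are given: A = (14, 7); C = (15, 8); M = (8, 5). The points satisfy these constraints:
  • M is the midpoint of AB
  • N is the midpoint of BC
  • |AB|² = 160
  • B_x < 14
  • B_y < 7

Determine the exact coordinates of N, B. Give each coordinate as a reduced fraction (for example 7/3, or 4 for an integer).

1. B_x = 2  [B = 2·M−A = 2·(8, 5)−(14, 7)]
2. B_y = 3  [B = 2·M−A = 2·(8, 5)−(14, 7)]
   so B = (2, 3)
3. N_x = 17/2  [2·N = B+C = (2, 3)+(15, 8)]
4. N_y = 11/2  [2·N = B+C = (2, 3)+(15, 8)]
   so N = (17/2, 11/2)

N = (17/2, 11/2)
B = (2, 3)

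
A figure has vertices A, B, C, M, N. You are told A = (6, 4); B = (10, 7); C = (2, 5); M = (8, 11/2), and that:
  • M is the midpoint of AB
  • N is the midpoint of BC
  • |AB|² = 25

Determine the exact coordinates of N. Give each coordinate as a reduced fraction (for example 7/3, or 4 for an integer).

1. N_x = 6  [2·N = B+C = (10, 7)+(2, 5)]
2. N_y = 6  [2·N = B+C = (10, 7)+(2, 5)]
   so N = (6, 6)

N = (6, 6)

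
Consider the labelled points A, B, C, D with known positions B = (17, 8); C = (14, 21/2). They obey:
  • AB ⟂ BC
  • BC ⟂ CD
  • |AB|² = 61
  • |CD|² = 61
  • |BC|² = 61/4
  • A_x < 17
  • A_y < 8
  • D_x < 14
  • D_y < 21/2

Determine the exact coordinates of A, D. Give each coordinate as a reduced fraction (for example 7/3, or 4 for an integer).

1. A_x = 12  [[AB ⟂ BC ⇒ 3x-5/2y-31=0] ∩ [|A−(17, 8)|²=61]]
2. A_y = 2  [[AB ⟂ BC ⇒ 3x-5/2y-31=0] ∩ [|A−(17, 8)|²=61]]
   so A = (12, 2)
3. D_x = 9  [[BC ⟂ CD ⇒ -3x+5/2y+63/4=0] ∩ [|D−(14, 21/2)|²=61]]
4. D_y = 9/2  [[BC ⟂ CD ⇒ -3x+5/2y+63/4=0] ∩ [|D−(14, 21/2)|²=61]]
   so D = (9, 9/2)

A = (12, 2)
D = (9, 9/2)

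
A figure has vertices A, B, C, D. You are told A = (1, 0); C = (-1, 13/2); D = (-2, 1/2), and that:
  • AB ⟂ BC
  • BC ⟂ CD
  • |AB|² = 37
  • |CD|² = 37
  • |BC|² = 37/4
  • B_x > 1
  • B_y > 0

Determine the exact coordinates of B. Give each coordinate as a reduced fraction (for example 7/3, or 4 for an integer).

1. B_x = 2  [[BC ⟂ CD ⇒ 1x+6y-38=0] ∩ [|B−(1, 0)|²=37]]
2. B_y = 6  [[BC ⟂ CD ⇒ 1x+6y-38=0] ∩ [|B−(1, 0)|²=37]]
   so B = (2, 6)

B = (2, 6)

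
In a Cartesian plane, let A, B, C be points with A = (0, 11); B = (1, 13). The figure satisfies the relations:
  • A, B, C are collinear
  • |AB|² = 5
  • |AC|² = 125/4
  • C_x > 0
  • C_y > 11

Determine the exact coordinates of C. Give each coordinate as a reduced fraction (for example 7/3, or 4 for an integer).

1. C_x = 5/2  [[A, B, C are collinear ⇒ -2x+1y-11=0] ∩ [|C−(0, 11)|²=125/4]]
2. C_y = 16  [[A, B, C are collinear ⇒ -2x+1y-11=0] ∩ [|C−(0, 11)|²=125/4]]
   so C = (5/2, 16)

C = (5/2, 16)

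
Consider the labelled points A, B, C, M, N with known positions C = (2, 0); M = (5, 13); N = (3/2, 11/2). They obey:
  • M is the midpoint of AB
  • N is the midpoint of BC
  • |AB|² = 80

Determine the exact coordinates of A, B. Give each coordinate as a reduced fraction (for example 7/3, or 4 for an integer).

1. B_x = 1  [B = 2·N−C = 2·(3/2, 11/2)−(2, 0)]
2. B_y = 11  [B = 2·N−C = 2·(3/2, 11/2)−(2, 0)]
   so B = (1, 11)
3. A_x = 9  [A = 2·M−B = 2·(5, 13)−(1, 11)]
4. A_y = 15  [A = 2·M−B = 2·(5, 13)−(1, 11)]
   so A = (9, 15)

A = (9, 15)
B = (1, 11)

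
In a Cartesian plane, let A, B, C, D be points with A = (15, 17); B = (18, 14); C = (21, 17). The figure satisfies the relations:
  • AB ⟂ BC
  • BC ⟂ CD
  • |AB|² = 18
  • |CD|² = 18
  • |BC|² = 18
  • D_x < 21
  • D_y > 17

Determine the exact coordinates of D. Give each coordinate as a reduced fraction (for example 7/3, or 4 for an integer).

D = (18, 20)

1. D_x = 18  [[BC ⟂ CD ⇒ 3x+3y-114=0] ∩ [|D−(21, 17)|²=18]]
2. D_y = 20  [[BC ⟂ CD ⇒ 3x+3y-114=0] ∩ [|D−(21, 17)|²=18]]
   so D = (18, 20)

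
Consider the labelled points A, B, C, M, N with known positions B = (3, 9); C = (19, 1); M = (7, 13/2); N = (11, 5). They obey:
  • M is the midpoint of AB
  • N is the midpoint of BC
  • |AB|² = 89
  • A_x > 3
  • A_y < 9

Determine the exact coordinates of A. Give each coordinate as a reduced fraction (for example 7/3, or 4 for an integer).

A = (11, 4)

1. A_x = 11  [A = 2·M−B = 2·(7, 13/2)−(3, 9)]
2. A_y = 4  [A = 2·M−B = 2·(7, 13/2)−(3, 9)]
   so A = (11, 4)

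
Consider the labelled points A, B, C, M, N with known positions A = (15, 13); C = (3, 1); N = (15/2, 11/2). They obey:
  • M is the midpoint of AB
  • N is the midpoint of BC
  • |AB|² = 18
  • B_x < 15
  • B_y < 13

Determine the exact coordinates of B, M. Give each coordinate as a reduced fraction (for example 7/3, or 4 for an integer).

B = (12, 10)
M = (27/2, 23/2)

1. B_x = 12  [B = 2·N−C = 2·(15/2, 11/2)−(3, 1)]
2. B_y = 10  [B = 2·N−C = 2·(15/2, 11/2)−(3, 1)]
   so B = (12, 10)
3. M_x = 27/2  [2·M = A+B = (15, 13)+(12, 10)]
4. M_y = 23/2  [2·M = A+B = (15, 13)+(12, 10)]
   so M = (27/2, 23/2)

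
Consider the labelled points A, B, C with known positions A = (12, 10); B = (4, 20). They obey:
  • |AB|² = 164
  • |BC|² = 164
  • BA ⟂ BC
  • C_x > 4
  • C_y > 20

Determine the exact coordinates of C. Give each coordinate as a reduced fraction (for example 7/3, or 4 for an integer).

C = (14, 28)

1. C_x = 14  [[BA ⟂ BC ⇒ 8x-10y+168=0] ∩ [|C−(4, 20)|²=164]]
2. C_y = 28  [[BA ⟂ BC ⇒ 8x-10y+168=0] ∩ [|C−(4, 20)|²=164]]
   so C = (14, 28)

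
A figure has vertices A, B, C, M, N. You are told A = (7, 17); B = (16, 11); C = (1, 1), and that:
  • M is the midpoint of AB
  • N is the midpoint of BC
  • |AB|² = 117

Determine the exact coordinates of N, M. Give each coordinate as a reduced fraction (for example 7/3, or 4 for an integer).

1. M_x = 23/2  [2·M = A+B = (7, 17)+(16, 11)]
2. M_y = 14  [2·M = A+B = (7, 17)+(16, 11)]
   so M = (23/2, 14)
3. N_x = 17/2  [2·N = B+C = (16, 11)+(1, 1)]
4. N_y = 6  [2·N = B+C = (16, 11)+(1, 1)]
   so N = (17/2, 6)

N = (17/2, 6)
M = (23/2, 14)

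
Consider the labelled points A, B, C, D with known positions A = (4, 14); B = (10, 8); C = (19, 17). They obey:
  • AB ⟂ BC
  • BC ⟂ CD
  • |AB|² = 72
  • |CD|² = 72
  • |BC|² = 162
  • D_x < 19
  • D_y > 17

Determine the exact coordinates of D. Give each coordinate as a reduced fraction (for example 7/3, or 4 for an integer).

1. D_x = 13  [[BC ⟂ CD ⇒ 9x+9y-324=0] ∩ [|D−(19, 17)|²=72]]
2. D_y = 23  [[BC ⟂ CD ⇒ 9x+9y-324=0] ∩ [|D−(19, 17)|²=72]]
   so D = (13, 23)

D = (13, 23)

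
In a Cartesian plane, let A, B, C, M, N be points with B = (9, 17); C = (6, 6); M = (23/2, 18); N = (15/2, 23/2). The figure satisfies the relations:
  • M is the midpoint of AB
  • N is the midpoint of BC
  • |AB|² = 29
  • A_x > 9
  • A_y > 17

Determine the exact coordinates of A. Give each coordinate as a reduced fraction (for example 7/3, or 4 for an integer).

A = (14, 19)

1. A_x = 14  [A = 2·M−B = 2·(23/2, 18)−(9, 17)]
2. A_y = 19  [A = 2·M−B = 2·(23/2, 18)−(9, 17)]
   so A = (14, 19)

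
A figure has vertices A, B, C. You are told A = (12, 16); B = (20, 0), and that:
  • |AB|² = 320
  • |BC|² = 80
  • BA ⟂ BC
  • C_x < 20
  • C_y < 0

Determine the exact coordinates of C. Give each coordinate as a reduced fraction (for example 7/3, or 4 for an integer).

C = (12, -4)

1. C_x = 12  [[BA ⟂ BC ⇒ -8x+16y+160=0] ∩ [|C−(20, 0)|²=80]]
2. C_y = -4  [[BA ⟂ BC ⇒ -8x+16y+160=0] ∩ [|C−(20, 0)|²=80]]
   so C = (12, -4)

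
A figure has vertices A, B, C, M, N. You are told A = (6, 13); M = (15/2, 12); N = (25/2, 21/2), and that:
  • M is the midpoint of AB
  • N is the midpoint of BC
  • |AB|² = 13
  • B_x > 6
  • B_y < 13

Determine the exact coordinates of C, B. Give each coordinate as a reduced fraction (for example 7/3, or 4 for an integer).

C = (16, 10)
B = (9, 11)

1. B_x = 9  [B = 2·M−A = 2·(15/2, 12)−(6, 13)]
2. B_y = 11  [B = 2·M−A = 2·(15/2, 12)−(6, 13)]
   so B = (9, 11)
3. C_x = 16  [C = 2·N−B = 2·(25/2, 21/2)−(9, 11)]
4. C_y = 10  [C = 2·N−B = 2·(25/2, 21/2)−(9, 11)]
   so C = (16, 10)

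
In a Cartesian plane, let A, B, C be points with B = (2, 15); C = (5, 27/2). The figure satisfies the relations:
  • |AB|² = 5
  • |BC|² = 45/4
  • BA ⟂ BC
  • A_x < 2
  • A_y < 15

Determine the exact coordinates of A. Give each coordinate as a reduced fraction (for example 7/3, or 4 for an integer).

1. A_x = 1  [[BA ⟂ BC ⇒ 3x-3/2y+33/2=0] ∩ [|A−(2, 15)|²=5]]
2. A_y = 13  [[BA ⟂ BC ⇒ 3x-3/2y+33/2=0] ∩ [|A−(2, 15)|²=5]]
   so A = (1, 13)

A = (1, 13)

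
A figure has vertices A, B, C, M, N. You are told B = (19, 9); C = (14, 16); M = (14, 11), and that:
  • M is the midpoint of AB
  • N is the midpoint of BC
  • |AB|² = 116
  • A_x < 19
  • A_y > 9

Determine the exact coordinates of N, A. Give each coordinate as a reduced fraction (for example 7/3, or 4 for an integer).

1. A_x = 9  [A = 2·M−B = 2·(14, 11)−(19, 9)]
2. A_y = 13  [A = 2·M−B = 2·(14, 11)−(19, 9)]
   so A = (9, 13)
3. N_x = 33/2  [2·N = B+C = (19, 9)+(14, 16)]
4. N_y = 25/2  [2·N = B+C = (19, 9)+(14, 16)]
   so N = (33/2, 25/2)

N = (33/2, 25/2)
A = (9, 13)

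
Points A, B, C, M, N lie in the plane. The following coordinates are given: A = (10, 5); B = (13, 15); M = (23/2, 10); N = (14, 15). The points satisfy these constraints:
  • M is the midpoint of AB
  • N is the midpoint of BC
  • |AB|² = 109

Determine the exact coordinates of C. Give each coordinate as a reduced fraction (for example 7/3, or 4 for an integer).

1. C_x = 15  [C = 2·N−B = 2·(14, 15)−(13, 15)]
2. C_y = 15  [C = 2·N−B = 2·(14, 15)−(13, 15)]
   so C = (15, 15)

C = (15, 15)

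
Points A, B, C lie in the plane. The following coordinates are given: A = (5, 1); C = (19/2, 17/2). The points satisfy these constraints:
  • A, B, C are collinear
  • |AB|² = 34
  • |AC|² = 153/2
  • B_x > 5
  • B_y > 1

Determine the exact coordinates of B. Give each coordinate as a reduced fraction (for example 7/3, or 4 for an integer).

1. B_x = 8  [[A, B, C are collinear ⇒ 15/2x-9/2y-33=0] ∩ [|B−(5, 1)|²=34]]
2. B_y = 6  [[A, B, C are collinear ⇒ 15/2x-9/2y-33=0] ∩ [|B−(5, 1)|²=34]]
   so B = (8, 6)

B = (8, 6)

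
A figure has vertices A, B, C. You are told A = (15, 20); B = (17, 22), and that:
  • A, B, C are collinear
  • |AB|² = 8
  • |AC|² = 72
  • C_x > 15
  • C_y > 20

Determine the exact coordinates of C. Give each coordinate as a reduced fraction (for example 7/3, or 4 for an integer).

1. C_x = 21  [[A, B, C are collinear ⇒ -2x+2y-10=0] ∩ [|C−(15, 20)|²=72]]
2. C_y = 26  [[A, B, C are collinear ⇒ -2x+2y-10=0] ∩ [|C−(15, 20)|²=72]]
   so C = (21, 26)

C = (21, 26)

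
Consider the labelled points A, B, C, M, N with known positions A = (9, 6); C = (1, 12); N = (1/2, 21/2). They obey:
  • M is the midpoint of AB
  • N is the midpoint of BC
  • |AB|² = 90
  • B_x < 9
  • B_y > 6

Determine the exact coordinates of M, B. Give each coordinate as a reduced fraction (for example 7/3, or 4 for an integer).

M = (9/2, 15/2)
B = (0, 9)

1. B_x = 0  [B = 2·N−C = 2·(1/2, 21/2)−(1, 12)]
2. B_y = 9  [B = 2·N−C = 2·(1/2, 21/2)−(1, 12)]
   so B = (0, 9)
3. M_x = 9/2  [2·M = A+B = (9, 6)+(0, 9)]
4. M_y = 15/2  [2·M = A+B = (9, 6)+(0, 9)]
   so M = (9/2, 15/2)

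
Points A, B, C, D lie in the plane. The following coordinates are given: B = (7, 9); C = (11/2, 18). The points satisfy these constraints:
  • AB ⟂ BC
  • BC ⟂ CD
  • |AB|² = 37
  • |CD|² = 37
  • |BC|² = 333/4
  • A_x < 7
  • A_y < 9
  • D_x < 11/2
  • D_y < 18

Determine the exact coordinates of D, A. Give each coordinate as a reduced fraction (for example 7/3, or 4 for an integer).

D = (-1/2, 17)
A = (1, 8)

1. D_x = -1/2  [[BC ⟂ CD ⇒ -3/2x+9y-615/4=0] ∩ [|D−(11/2, 18)|²=37]]
2. D_y = 17  [[BC ⟂ CD ⇒ -3/2x+9y-615/4=0] ∩ [|D−(11/2, 18)|²=37]]
   so D = (-1/2, 17)
3. A_x = 1  [[AB ⟂ BC ⇒ 3/2x-9y+141/2=0] ∩ [|A−(7, 9)|²=37]]
4. A_y = 8  [[AB ⟂ BC ⇒ 3/2x-9y+141/2=0] ∩ [|A−(7, 9)|²=37]]
   so A = (1, 8)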